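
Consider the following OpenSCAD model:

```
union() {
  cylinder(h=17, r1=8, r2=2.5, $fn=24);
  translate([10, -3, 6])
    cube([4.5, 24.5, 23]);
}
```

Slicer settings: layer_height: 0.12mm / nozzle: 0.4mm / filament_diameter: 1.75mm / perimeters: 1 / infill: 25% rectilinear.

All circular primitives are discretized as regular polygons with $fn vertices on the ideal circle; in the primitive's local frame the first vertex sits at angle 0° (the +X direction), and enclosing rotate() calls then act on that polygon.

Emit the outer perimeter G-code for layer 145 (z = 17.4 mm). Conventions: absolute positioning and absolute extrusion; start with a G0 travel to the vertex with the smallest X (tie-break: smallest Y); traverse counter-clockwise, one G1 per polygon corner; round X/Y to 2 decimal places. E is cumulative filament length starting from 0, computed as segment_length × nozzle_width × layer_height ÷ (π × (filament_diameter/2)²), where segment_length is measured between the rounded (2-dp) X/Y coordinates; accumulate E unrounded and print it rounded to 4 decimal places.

G0 X10.00 Y-3.00 Z17.40
G1 X14.50 Y-3.00 E0.0898
G1 X14.50 Y21.50 E0.5787
G1 X10.00 Y21.50 E0.6685
G1 X10.00 Y-3.00 E1.1575

At z = 17.4 mm: the cone is absent (z outside [0, 17]); the cube at (10, -3) is present — its section is the full 4.5×24.5 rectangle; Merging all regions: only the 4.5×24.5 cube at (10, -3) is present, so the union is just that shape — 1 connected region. The outline is a single polygon with 4 vertices. Extrusion per mm of travel: 0.4 × 0.12 / (π × 0.875²) = 0.019956. Accumulating E over each segment gives final E = 1.1575.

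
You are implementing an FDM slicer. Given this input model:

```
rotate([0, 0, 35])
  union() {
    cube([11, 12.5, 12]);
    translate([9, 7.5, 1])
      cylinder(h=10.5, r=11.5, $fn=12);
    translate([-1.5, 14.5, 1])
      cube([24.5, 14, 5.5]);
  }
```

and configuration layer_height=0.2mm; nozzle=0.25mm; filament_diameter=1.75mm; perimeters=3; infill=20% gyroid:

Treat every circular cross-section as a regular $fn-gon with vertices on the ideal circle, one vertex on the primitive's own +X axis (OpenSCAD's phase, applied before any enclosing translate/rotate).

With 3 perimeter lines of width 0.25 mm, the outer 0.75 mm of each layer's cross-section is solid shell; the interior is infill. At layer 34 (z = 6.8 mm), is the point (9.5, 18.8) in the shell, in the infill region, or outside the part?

infill

At z = 6.8 mm: the cube is present — its section is the full 11×12.5 rectangle; the r=11.5 cylinder at (9, 7.5) contributes a regular 12-gon of circumradius 11.5; the cube at (-1.5, 14.5) is absent (z outside [1, 6.5]); Taking the union: the regions partially overlap (shared area 137.19 mm²), so overlapping operands fuse into one piece — 1 connected region; (whole slice rotated 35° about Z — lengths, areas and connectivity unchanged). Overall, the cross-section is a single solid region. Undo the 35° rotation: the query point maps to (18.565, 9.951) in the un-rotated model frame. The nearest boundary edge runs (18.96, 13.25)→(20.50, 7.50); distance from the point to it = 1.23 mm. The point is inside the cross-section and 1.23 mm from the nearest boundary — more than the 0.75 mm shell width (3 × 0.25), so it's in the infill interior.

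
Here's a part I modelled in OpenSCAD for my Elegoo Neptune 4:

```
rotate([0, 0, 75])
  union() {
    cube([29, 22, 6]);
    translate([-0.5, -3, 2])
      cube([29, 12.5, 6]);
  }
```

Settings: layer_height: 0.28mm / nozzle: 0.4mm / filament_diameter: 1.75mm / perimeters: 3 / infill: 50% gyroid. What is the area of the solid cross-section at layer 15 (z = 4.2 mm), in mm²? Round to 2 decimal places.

729.75 mm²

At z = 4.2 mm: the cube is present — its section is the full 29×22 rectangle (area 638.00 mm²); the 29×12.5 cube at (-0.5, -3) contributes its full rectangle (area 362.50 mm²); Taking the union: the regions partially overlap — summed areas 1000.50 mm² minus the doubly-counted overlap 270.75 mm² gives 729.75 mm² — area = 729.75 mm²; (whole slice rotated 75° about Z — lengths, areas and connectivity unchanged). Overall, the cross-section is a single solid region. Net area = 729.75 mm².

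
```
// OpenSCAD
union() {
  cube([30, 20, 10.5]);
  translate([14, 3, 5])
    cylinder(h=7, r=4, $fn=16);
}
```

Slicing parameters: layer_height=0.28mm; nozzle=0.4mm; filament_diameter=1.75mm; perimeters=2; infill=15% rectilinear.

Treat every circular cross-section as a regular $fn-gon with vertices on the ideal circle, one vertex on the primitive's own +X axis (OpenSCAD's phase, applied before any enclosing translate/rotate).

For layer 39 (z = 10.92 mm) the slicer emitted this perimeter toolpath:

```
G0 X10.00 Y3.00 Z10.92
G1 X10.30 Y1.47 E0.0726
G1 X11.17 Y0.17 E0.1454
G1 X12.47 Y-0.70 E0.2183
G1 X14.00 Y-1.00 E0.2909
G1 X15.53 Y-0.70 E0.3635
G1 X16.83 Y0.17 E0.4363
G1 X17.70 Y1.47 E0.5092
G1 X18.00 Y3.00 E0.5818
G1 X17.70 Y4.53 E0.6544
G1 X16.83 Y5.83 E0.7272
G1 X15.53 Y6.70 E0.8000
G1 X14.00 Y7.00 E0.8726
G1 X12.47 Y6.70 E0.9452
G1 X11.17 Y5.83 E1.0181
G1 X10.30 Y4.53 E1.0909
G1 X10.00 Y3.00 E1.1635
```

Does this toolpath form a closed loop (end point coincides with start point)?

yes

Start point (G0): (10.00, 3.00). End point (last G1): the path returns to the start — closed.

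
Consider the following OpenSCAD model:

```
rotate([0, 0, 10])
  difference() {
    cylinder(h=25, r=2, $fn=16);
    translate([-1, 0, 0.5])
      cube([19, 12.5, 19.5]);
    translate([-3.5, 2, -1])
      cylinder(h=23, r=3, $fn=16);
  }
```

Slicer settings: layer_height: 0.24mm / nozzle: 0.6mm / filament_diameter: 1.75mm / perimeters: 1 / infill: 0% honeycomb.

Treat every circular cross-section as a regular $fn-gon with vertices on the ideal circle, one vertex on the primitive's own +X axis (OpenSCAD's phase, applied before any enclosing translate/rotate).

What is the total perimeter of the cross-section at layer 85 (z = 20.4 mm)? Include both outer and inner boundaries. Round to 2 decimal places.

At z = 20.4 mm: the r=2 cylinder gives a regular 16-gon of circumradius 2 (constant along its height) (perimeter = 2·16·2.000·sin(180°/16) = 12.49 mm); the cube at (-1, 0) does not reach this height (z outside [0.5, 20]); the r=3 cylinder at (-3.5, 2) gives a regular 16-gon of circumradius 3 (constant along its height) (perimeter = 2·16·3.000·sin(180°/16) = 18.73 mm); After the difference (first − rest): starting from the r=2 cylinder, the r=3 cylinder at (-3.5, 2) partially overlaps it — only the 1.70 mm² overlap (of its 27.55 mm²) is removed, clipping the outline — boundary = 12.28 mm; (rotated 10° about Z; rotation is an isometry so areas/perimeters/island counts are preserved). Overall, the cross-section is a single solid region. Total boundary length (outer) = 12.28 mm.

12.28 mm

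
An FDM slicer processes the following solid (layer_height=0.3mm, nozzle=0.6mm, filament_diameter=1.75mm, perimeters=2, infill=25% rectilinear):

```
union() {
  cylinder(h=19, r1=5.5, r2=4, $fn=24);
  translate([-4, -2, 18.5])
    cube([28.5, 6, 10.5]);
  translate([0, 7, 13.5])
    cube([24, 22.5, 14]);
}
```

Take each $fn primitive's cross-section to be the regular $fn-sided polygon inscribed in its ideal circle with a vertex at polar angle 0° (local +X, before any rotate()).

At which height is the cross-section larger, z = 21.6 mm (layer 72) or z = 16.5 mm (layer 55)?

Layer 72 (z = 21.6): the cone is not intersected at this z (z outside [0, 19]); the cube at (-4, -2) (footprint 28.5×6) is included at this height (area 171.00 mm²); the cube at (0, 7) is present — its section is the full 24×22.5 rectangle (area 540.00 mm²); Taking the union: the 2 present regions are separate (no shared area or edge), so areas and boundary lengths simply add and each stays a separate island — area = 711.00 mm². So its area = 711.00 mm². Layer 55 (z = 16.5): the cone contributes a regular 24-gon of circumradius 4.197 (interpolated between r1=5.5 and r2=4 at t=0.868) (area = (24/2)·4.197²·sin(360°/24) = 54.72 mm²); the cube at (-4, -2) is not intersected at this z (z outside [18.5, 29]); the 24×22.5 cube at (0, 7) contributes its full rectangle (area 540.00 mm²); Taking the union: the 2 present regions are separate (no shared area or edge), so areas and boundary lengths simply add and each stays a separate island — area = 594.72 mm². So its area = 594.72 mm². Layer 72 is larger (711.00 vs 594.72 mm²).

layer 72 (z = 21.6 mm)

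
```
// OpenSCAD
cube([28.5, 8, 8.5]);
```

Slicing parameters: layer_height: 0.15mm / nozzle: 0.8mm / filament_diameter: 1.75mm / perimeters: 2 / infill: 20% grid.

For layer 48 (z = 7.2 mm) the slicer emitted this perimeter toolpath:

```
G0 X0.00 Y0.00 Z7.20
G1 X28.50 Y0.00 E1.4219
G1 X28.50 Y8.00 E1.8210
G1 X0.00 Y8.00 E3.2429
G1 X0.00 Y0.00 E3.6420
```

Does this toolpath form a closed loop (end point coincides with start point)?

Start point (G0): (0.00, 0.00). End point (last G1): the path returns to the start — closed.

yes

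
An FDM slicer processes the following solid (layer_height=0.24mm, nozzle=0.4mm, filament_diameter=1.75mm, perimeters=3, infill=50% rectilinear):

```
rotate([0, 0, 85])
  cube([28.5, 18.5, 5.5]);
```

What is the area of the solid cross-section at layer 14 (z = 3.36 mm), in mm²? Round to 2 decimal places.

527.25 mm²

At z = 3.36 mm: the 28.5×18.5 cube contributes its full rectangle (area 527.25 mm²); (rotated 85° about Z; rotation is an isometry so areas/perimeters/island counts are preserved). Overall, the cross-section is a single solid region. Net area = 527.25 mm².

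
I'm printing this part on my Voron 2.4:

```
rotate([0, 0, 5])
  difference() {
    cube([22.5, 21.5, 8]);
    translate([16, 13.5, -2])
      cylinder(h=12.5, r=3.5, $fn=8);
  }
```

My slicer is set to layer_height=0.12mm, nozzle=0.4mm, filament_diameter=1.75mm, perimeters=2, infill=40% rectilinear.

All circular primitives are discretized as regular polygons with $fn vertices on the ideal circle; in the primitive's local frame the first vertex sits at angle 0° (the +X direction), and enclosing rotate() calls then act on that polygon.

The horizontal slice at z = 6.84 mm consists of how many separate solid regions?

At z = 6.84 mm: the cube (footprint 22.5×21.5) is included at this height; the cylinder at (16, 13.5): section is a regular 8-gon, circumradius r=3.5; Taking the first minus the rest: starting from the 22.5×21.5 cube, the r=3.5 cylinder at (16, 13.5) lies wholly inside it (removes its full 34.65 mm² and its 21.43 mm outline becomes a hole wall) — 1 connected region with 1 hole; (rotated 5° about Z; rotation is an isometry so areas/perimeters/island counts are preserved). The result has 1 disconnected region.

1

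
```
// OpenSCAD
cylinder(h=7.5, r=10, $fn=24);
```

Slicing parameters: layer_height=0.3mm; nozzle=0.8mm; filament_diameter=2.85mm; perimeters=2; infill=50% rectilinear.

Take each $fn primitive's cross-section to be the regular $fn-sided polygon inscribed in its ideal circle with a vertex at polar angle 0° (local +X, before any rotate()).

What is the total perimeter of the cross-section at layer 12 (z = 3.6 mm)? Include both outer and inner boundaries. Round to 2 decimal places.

62.65 mm

At z = 3.6 mm: the cylinder: section is a regular 24-gon, circumradius r=10 (perimeter = 2·24·10.000·sin(180°/24) = 62.65 mm). Overall, the cross-section is a single solid region. Total boundary length (outer) = 62.65 mm.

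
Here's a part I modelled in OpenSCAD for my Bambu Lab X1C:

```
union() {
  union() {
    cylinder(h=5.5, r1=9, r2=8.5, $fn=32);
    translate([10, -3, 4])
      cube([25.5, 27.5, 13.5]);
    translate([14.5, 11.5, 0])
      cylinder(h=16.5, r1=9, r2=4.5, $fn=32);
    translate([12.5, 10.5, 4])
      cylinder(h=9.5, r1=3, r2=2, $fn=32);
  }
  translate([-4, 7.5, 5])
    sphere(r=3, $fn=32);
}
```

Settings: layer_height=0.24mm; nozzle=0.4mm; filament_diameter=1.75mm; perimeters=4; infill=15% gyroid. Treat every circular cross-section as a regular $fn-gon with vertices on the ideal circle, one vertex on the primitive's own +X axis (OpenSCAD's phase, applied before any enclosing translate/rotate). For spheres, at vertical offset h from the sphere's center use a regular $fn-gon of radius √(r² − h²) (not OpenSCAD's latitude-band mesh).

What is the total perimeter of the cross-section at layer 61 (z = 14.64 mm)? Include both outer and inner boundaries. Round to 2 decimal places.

At z = 14.64 mm: the cone is not intersected at this z (z outside [0, 5.5]); the cube at (10, -3) is present — its section is the full 25.5×27.5 rectangle (perimeter 106.00 mm); the cone at (14.5, 11.5) contributes a regular 32-gon of circumradius 5.007 (interpolated between r1=9 and r2=4.5 at t=0.887) (perimeter = 2·32·5.007·sin(180°/32) = 31.41 mm); the cone at (12.5, 10.5) does not reach this height (z outside [4, 13.5]); Merging all regions: the regions partially overlap (shared area 76.83 mm²), so the edge portions inside another operand are dropped and the merged outline is re-measured after clipping — boundary = 106.16 mm; the sphere at (-4, 7.5) is not intersected at this z (|z−center|=9.640 > r=3); Combining (union): only the result so far is present, so the union is just that shape — boundary = 106.16 mm. Overall, the cross-section is a single solid region. Total boundary length (outer) = 106.16 mm.

106.16 mm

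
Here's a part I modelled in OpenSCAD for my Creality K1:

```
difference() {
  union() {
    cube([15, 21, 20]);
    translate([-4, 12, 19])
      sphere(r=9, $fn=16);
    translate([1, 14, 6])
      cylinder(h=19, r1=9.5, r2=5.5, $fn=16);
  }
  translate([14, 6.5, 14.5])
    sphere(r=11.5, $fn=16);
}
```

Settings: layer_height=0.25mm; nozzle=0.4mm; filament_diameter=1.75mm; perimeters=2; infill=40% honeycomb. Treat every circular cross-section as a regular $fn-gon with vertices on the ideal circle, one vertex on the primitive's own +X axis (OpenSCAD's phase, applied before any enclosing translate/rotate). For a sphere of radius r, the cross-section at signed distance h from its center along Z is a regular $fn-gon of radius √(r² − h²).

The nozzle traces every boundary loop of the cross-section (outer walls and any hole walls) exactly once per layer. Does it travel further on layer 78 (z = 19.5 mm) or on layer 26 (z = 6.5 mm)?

Layer 78 (z = 19.5): the cube (footprint 15×21) is included at this height (perimeter 72.00 mm); the r=9 sphere at (-4, 12) slices to a regular 16-gon of circumradius 8.986 (√(r²−h²) with h=0.5 from center) (perimeter = 2·16·8.986·sin(180°/16) = 56.10 mm); the cone at (1, 14) (r1=9.5→r2=5.5) has section circumradius 6.658 here — a regular 16-gon (perimeter = 2·16·6.658·sin(180°/16) = 41.56 mm); Combining (union): the regions partially overlap (shared area 190.59 mm²), so the edge portions inside another operand are dropped and the merged outline is re-measured after clipping — boundary = 91.92 mm; the sphere at (14, 6.5): section is a regular 16-gon, circumradius = √(r²−h²) = √(11.5²−5²) = 10.356 (perimeter = 2·16·10.356·sin(180°/16) = 64.65 mm); Subtracting the remaining from the first: starting from that combined region, the r=11.5 sphere at (14, 6.5) partially overlaps it — only the 160.45 mm² overlap (of its 328.34 mm²) is removed, clipping the outline — boundary = 90.67 mm. So its perimeter = 90.67 mm. Layer 26 (z = 6.5): the cube (footprint 15×21) is included at this height (perimeter 72.00 mm); the sphere at (-4, 12) is not intersected at this z (|z−center|=12.500 > r=9); the cone at (1, 14): at t=0.026 of its height the radius interpolates to r₁+(r₂−r₁)t = 9.395, giving a regular 16-gon of that circumradius (perimeter = 2·16·9.395·sin(180°/16) = 58.65 mm); Taking the union: the regions partially overlap (shared area 141.96 mm²), so the edge portions inside another operand are dropped and the merged outline is re-measured after clipping — boundary = 83.69 mm; the sphere at (14, 6.5): section is a regular 16-gon, circumradius = √(r²−h²) = √(11.5²−8²) = 8.261 (perimeter = 2·16·8.261·sin(180°/16) = 51.57 mm); Subtracting the remaining from the first: starting from the result so far, the r=11.5 sphere at (14, 6.5) partially overlaps it — only the 113.60 mm² overlap (of its 208.95 mm²) is removed, clipping the outline — boundary = 84.82 mm. So its perimeter = 84.82 mm. Layer 78 is larger (90.67 vs 84.82 mm).

layer 78 (z = 19.5 mm)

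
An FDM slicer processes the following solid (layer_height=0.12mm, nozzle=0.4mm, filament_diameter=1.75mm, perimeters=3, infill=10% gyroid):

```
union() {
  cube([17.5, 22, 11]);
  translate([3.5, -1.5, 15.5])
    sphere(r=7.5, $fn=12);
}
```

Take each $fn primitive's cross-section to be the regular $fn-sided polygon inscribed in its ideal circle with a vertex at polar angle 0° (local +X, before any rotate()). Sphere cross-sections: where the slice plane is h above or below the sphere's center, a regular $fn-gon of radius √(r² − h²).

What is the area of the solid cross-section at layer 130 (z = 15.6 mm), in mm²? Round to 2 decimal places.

168.72 mm²

At z = 15.6 mm: the cube does not reach this height (z outside [0, 11]); the r=7.5 sphere at (3.5, -1.5) contributes a regular 12-gon of circumradius √(7.5²−0.1²) = 7.499 (area = (12/2)·7.499²·sin(360°/12) = 168.72 mm²); Taking the union: only the r=7.5 sphere at (3.5, -1.5) is present, so the union is just that shape — area = 168.72 mm². Overall, the cross-section is a single solid region. Net area = 168.72 mm².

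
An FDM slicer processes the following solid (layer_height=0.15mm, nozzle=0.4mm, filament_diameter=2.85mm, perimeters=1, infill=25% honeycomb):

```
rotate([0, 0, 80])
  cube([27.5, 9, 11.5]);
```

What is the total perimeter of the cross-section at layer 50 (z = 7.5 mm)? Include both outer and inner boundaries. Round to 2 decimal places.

73.00 mm

At z = 7.5 mm: the cube (footprint 27.5×9) is included at this height (perimeter 73.00 mm); (rotated 80° about Z; rotation is an isometry so areas/perimeters/island counts are preserved). Overall, the cross-section is a single solid region. Total boundary length (outer) = 73.00 mm.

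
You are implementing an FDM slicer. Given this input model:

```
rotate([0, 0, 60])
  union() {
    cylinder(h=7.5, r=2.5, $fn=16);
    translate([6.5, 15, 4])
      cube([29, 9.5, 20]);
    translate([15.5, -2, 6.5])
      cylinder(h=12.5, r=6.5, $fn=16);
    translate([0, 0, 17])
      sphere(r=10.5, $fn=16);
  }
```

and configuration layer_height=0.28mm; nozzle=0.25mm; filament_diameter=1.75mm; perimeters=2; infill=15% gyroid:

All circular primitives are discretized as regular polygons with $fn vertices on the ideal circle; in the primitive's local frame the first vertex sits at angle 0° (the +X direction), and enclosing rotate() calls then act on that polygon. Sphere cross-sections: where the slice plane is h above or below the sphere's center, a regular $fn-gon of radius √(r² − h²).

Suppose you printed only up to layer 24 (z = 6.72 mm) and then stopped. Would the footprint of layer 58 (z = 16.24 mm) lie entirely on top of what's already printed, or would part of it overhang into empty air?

part overhangs

Compare the two slices. At z = 6.72: the cylinder: section is a regular 16-gon, circumradius r=2.5 (area = (16/2)·2.500²·sin(360°/16) = 19.13 mm²); the cube at (6.5, 15) (footprint 29×9.5) is included at this height (area 275.50 mm²); the r=6.5 cylinder at (15.5, -2) contributes a regular 16-gon of circumradius 6.5 (area = (16/2)·6.500²·sin(360°/16) = 129.35 mm²); the r=10.5 sphere contributes a regular 16-gon of circumradius √(10.5²−10.28²) = 2.138 (area = (16/2)·2.138²·sin(360°/16) = 14.00 mm²); Merging all regions: the regions partially overlap — summed areas 437.98 mm² minus the doubly-counted overlap 14.00 mm² gives 423.98 mm² — area = 423.98 mm²; (rotated 60° about Z; rotation is an isometry so areas/perimeters/island counts are preserved). At z = 16.24: the cylinder is absent (z outside [0, 7.5]); the cube at (6.5, 15) (footprint 29×9.5) is included at this height (area 275.50 mm²); the r=6.5 cylinder at (15.5, -2) gives a regular 16-gon of circumradius 6.5 (constant along its height) (area = (16/2)·6.500²·sin(360°/16) = 129.35 mm²); the r=10.5 sphere contributes a regular 16-gon of circumradius √(10.5²−0.76²) = 10.472 (area = (16/2)·10.472²·sin(360°/16) = 335.76 mm²); Merging all regions: the regions partially overlap — summed areas 740.61 mm² minus the doubly-counted overlap 4.47 mm² gives 736.13 mm² — area = 736.13 mm²; (rotated 60° about Z; rotation is an isometry so areas/perimeters/island counts are preserved). Checking containment: at z = 16.24 the cross-section extends beyond the z = 6.72 cross-section by about 312.15 mm².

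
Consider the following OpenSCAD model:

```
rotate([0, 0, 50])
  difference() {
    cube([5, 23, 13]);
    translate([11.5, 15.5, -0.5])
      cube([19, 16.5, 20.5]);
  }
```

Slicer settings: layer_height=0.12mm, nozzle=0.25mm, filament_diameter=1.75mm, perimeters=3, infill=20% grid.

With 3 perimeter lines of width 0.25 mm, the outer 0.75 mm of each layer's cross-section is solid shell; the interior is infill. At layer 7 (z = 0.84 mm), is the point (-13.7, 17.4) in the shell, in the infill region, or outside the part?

At z = 0.84 mm: the cube is present — its section is the full 5×23 rectangle; the cube at (11.5, 15.5) (footprint 19×16.5) is included at this height; Subtracting the remaining from the first: starting from the 5×23 cube, the 19×16.5 cube at (11.5, 15.5) misses the remaining region (no effect) — 1 connected region; (rotated 50° about Z; rotation is an isometry so areas/perimeters/island counts are preserved). Overall, the cross-section is a single solid region. Undo the 50° rotation: the query point maps to (4.523, 21.679) in the un-rotated model frame. The nearest boundary edge runs (5.00, 23.00)→(5.00, 0.00); distance from the point to it = 0.48 mm. The point is inside the cross-section, 0.48 mm from the nearest boundary — within the 0.75 mm shell band (3 × 0.25).

shell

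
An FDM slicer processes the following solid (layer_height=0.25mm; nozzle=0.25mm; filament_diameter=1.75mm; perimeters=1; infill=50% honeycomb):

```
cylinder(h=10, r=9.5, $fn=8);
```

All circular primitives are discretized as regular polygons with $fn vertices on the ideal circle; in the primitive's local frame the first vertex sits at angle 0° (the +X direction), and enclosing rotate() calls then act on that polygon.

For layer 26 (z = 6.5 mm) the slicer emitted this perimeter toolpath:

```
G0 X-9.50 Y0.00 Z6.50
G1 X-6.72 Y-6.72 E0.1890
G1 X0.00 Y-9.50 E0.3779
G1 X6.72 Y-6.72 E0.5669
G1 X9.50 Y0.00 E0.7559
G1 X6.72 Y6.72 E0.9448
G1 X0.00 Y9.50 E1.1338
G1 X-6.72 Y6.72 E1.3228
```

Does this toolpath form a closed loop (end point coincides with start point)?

no

Start point (G0): (-9.50, 0.00). End point (last G1): the path does not return to the start — open.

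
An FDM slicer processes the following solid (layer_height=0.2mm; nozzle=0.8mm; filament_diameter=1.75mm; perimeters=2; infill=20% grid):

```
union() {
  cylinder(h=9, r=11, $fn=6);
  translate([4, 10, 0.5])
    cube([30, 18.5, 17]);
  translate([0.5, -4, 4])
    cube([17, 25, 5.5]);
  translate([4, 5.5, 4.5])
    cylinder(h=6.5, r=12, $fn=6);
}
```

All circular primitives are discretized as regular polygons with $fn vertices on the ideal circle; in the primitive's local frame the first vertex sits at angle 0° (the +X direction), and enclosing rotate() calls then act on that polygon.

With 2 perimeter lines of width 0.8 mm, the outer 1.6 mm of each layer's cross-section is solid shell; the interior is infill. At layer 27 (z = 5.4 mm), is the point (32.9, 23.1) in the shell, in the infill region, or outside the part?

At z = 5.4 mm: the r=11 cylinder contributes a regular 6-gon of circumradius 11; the cube at (4, 10) (footprint 30×18.5) is included at this height; the 17×25 cube at (0.5, -4) contributes its full rectangle; the r=12 cylinder at (4, 5.5) gives a regular 6-gon of circumradius 12 (constant along its height); Combining (union): the regions partially overlap (shared area 603.87 mm²), so overlapping operands fuse into one piece — 1 connected region. Overall, the cross-section is a single solid region. The nearest boundary edge runs (34.00, 28.50)→(34.00, 10.00); distance from the point to it = 1.10 mm. The point is inside the cross-section, 1.10 mm from the nearest boundary — within the 1.6 mm shell band (2 × 0.8).

shell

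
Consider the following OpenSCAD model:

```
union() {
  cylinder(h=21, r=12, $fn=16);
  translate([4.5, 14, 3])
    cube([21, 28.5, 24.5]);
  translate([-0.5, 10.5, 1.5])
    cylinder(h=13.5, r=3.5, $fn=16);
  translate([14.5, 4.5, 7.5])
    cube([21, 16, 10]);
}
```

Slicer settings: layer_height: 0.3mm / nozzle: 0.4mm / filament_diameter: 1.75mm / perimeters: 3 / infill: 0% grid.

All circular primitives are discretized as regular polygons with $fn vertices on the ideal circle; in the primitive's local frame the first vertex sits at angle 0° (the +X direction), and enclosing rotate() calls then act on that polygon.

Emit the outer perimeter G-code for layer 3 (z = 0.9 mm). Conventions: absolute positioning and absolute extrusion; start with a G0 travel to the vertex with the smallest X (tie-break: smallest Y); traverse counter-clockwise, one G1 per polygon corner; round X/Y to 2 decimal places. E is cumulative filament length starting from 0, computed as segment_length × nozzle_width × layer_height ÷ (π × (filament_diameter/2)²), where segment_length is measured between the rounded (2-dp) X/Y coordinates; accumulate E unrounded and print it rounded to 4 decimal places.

G0 X-12.00 Y0.00 Z0.90
G1 X-11.09 Y-4.59 E0.2335
G1 X-8.49 Y-8.49 E0.4673
G1 X-4.59 Y-11.09 E0.7011
G1 X0.00 Y-12.00 E0.9346
G1 X4.59 Y-11.09 E1.1681
G1 X8.49 Y-8.49 E1.4019
G1 X11.09 Y-4.59 E1.6357
G1 X12.00 Y0.00 E1.8692
G1 X11.09 Y4.59 E2.1027
G1 X8.49 Y8.49 E2.3365
G1 X4.59 Y11.09 E2.5703
G1 X0.00 Y12.00 E2.8038
G1 X-4.59 Y11.09 E3.0372
G1 X-8.49 Y8.49 E3.2711
G1 X-11.09 Y4.59 E3.5049
G1 X-12.00 Y0.00 E3.7384

At z = 0.9 mm: the r=12 cylinder gives a regular 16-gon of circumradius 12 (constant along its height); the cube at (4.5, 14) does not reach this height (z outside [3, 27.5]); the cylinder at (-0.5, 10.5) is absent (z outside [1.5, 15]); the cube at (14.5, 4.5) is not intersected at this z (z outside [7.5, 17.5]); Combining (union): only the r=12 cylinder is present, so the union is just that shape — 1 connected region. The outline is a single polygon with 16 vertices. Extrusion per mm of travel: 0.4 × 0.3 / (π × 0.875²) = 0.049890. Accumulating E over each segment gives final E = 3.7384.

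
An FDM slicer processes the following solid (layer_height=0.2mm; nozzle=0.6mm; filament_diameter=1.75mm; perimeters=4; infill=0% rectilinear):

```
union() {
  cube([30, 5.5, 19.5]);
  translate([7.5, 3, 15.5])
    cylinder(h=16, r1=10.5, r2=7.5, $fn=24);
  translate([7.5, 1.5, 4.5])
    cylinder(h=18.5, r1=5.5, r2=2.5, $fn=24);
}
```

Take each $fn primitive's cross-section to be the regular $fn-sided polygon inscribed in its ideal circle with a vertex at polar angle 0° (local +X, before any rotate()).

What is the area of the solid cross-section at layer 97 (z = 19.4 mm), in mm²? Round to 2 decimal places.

367.44 mm²

At z = 19.4 mm: the cube (footprint 30×5.5) is included at this height (area 165.00 mm²); the cone at (7.5, 3) contributes a regular 24-gon of circumradius 9.769 (interpolated between r1=10.5 and r2=7.5 at t=0.244) (area = (24/2)·9.769²·sin(360°/24) = 296.38 mm²); the cone at (7.5, 1.5) (r1=5.5→r2=2.5) has section circumradius 3.084 here — a regular 24-gon (area = (24/2)·3.084²·sin(360°/24) = 29.54 mm²); Combining (union): the regions partially overlap — summed areas 490.92 mm² minus the doubly-counted overlap 123.48 mm² gives 367.44 mm² — area = 367.44 mm². Overall, the cross-section is a single solid region. Net area = 367.44 mm².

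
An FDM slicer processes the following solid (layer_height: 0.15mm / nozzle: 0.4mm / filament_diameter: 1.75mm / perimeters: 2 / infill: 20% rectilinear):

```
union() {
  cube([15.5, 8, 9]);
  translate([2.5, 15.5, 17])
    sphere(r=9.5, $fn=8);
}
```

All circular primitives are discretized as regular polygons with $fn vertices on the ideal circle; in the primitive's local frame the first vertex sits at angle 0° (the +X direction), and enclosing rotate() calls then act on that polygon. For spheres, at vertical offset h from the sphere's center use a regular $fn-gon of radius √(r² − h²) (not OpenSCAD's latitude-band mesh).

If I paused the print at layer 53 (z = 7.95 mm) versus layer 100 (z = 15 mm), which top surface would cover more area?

Layer 53 (z = 7.95): the cube (footprint 15.5×8) is included at this height (area 124.00 mm²); the sphere at (2.5, 15.5): section is a regular 8-gon, circumradius = √(r²−h²) = √(9.5²−9.05²) = 2.889 (area = (8/2)·2.889²·sin(360°/8) = 23.61 mm²); Taking the union: the 2 present regions are separate (no shared area or edge), so areas and boundary lengths simply add and each stays a separate island — area = 147.61 mm². So its area = 147.61 mm². Layer 100 (z = 15): the cube is absent (z outside [0, 9]); the r=9.5 sphere at (2.5, 15.5) contributes a regular 8-gon of circumradius √(9.5²−2²) = 9.287 (area = (8/2)·9.287²·sin(360°/8) = 243.95 mm²); Combining (union): only the r=9.5 sphere at (2.5, 15.5) is present, so the union is just that shape — area = 243.95 mm². So its area = 243.95 mm². Layer 100 is larger (243.95 vs 147.61 mm²).

layer 100 (z = 15 mm)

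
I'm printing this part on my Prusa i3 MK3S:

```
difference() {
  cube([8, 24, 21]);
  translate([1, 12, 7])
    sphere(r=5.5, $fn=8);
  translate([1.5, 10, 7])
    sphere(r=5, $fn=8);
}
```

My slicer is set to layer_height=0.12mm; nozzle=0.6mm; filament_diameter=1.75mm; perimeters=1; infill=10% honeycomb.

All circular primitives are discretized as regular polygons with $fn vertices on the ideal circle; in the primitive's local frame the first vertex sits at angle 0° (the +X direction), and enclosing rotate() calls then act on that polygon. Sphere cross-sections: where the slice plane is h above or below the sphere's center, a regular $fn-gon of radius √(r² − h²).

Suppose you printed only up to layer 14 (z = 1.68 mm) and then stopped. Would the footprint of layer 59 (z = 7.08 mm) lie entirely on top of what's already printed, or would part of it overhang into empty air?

Compare the two slices. At z = 1.68: the cube is present — its section is the full 8×24 rectangle (area 192.00 mm²); the r=5.5 sphere at (1, 12) contributes a regular 8-gon of circumradius √(5.5²−5.32²) = 1.396 (area = (8/2)·1.396²·sin(360°/8) = 5.51 mm²); the sphere at (1.5, 10) does not reach this height (|z−center|=5.320 > r=5); After the difference (first − rest): starting from the 8×24 cube (192.00 mm²), the r=5.5 sphere at (1, 12) partially overlaps it — only the 5.13 mm² overlap (of its 5.51 mm²) is removed, clipping the outline — area = 186.87 mm². At z = 7.08: the 8×24 cube contributes its full rectangle (area 192.00 mm²); the r=5.5 sphere at (1, 12) slices to a regular 8-gon of circumradius 5.499 (√(r²−h²) with h=0.08 from center) (area = (8/2)·5.499²·sin(360°/8) = 85.54 mm²); the r=5 sphere at (1.5, 10) slices to a regular 8-gon of circumradius 4.999 (√(r²−h²) with h=0.08 from center) (area = (8/2)·4.999²·sin(360°/8) = 70.69 mm²); After the difference (first − rest): starting from the 8×24 cube (192.00 mm²), the r=5.5 sphere at (1, 12) partially overlaps it — only the 53.36 mm² overlap (of its 85.54 mm²) is removed, clipping the outline; the r=5 sphere at (1.5, 10) partially overlaps it — only the 10.61 mm² overlap (of its 70.69 mm²) is removed, clipping the outline — area = 128.03 mm². Checking containment: the cross-section at z = 7.08 is a subset of the cross-section at z = 1.68.

entirely on top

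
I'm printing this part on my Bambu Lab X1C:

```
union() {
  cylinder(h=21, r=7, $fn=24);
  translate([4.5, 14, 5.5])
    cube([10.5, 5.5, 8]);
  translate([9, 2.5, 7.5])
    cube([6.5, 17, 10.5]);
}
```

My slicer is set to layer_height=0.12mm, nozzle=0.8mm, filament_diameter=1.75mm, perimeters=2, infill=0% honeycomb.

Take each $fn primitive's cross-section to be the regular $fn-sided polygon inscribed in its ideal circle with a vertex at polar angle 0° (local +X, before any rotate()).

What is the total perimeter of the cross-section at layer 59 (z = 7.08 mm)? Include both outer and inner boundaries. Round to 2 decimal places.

75.86 mm

At z = 7.08 mm: the cylinder: section is a regular 24-gon, circumradius r=7 (perimeter = 2·24·7.000·sin(180°/24) = 43.86 mm); the cube at (4.5, 14) is present — its section is the full 10.5×5.5 rectangle (perimeter 32.00 mm); the cube at (9, 2.5) is absent (z outside [7.5, 18]); Taking the union: the 2 present regions are separate (no shared area or edge), so areas and boundary lengths simply add and each stays a separate island — boundary = 75.86 mm. Overall, the cross-section has 2 separate islands. Total boundary length (outer) = 75.86 mm.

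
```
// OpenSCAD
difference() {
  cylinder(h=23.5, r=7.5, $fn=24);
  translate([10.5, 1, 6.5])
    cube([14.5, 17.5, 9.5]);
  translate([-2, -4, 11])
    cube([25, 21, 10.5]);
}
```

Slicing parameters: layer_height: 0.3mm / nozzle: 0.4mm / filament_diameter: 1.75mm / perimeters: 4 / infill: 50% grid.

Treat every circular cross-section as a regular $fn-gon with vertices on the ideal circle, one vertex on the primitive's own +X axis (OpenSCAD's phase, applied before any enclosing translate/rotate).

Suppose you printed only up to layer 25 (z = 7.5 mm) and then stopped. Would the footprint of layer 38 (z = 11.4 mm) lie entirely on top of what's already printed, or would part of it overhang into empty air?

entirely on top

Compare the two slices. At z = 7.5: the cylinder: section is a regular 24-gon, circumradius r=7.5 (area = (24/2)·7.500²·sin(360°/24) = 174.70 mm²); the cube at (10.5, 1) (footprint 14.5×17.5) is included at this height (area 253.75 mm²); the cube at (-2, -4) is absent (z outside [11, 21.5]); After the difference (first − rest): starting from the r=7.5 cylinder (174.70 mm²), the 14.5×17.5 cube at (10.5, 1) misses the remaining region (no effect) — area = 174.70 mm². At z = 11.4: the r=7.5 cylinder gives a regular 24-gon of circumradius 7.5 (constant along its height) (area = (24/2)·7.500²·sin(360°/24) = 174.70 mm²); the 14.5×17.5 cube at (10.5, 1) contributes its full rectangle (area 253.75 mm²); the 25×21 cube at (-2, -4) contributes its full rectangle (area 525.00 mm²); After the difference (first − rest): starting from the r=7.5 cylinder (174.70 mm²), the 14.5×17.5 cube at (10.5, 1) misses the remaining region (no effect); the 25×21 cube at (-2, -4) partially overlaps it — only the 94.75 mm² overlap (of its 525.00 mm²) is removed, clipping the outline — area = 79.95 mm². Checking containment: the cross-section at z = 11.4 is a subset of the cross-section at z = 7.5.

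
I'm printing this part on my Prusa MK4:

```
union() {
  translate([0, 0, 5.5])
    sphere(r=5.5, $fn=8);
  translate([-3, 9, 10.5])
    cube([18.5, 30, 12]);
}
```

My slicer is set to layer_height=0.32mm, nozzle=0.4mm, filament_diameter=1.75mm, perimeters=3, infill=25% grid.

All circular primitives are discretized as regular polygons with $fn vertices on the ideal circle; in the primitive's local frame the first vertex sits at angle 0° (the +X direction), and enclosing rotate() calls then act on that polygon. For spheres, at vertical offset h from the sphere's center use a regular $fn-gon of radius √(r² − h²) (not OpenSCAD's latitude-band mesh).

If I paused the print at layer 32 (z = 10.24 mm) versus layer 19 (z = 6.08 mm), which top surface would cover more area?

Layer 32 (z = 10.24): the r=5.5 sphere contributes a regular 8-gon of circumradius √(5.5²−4.74²) = 2.790 (area = (8/2)·2.790²·sin(360°/8) = 22.01 mm²); the cube at (-3, 9) does not reach this height (z outside [10.5, 22.5]); Combining (union): only the r=5.5 sphere is present, so the union is just that shape — area = 22.01 mm². So its area = 22.01 mm². Layer 19 (z = 6.08): the r=5.5 sphere slices to a regular 8-gon of circumradius 5.469 (√(r²−h²) with h=0.58 from center) (area = (8/2)·5.469²·sin(360°/8) = 84.61 mm²); the cube at (-3, 9) is not intersected at this z (z outside [10.5, 22.5]); Taking the union: only the r=5.5 sphere is present, so the union is just that shape — area = 84.61 mm². So its area = 84.61 mm². Layer 19 is larger (84.61 vs 22.01 mm²).

layer 19 (z = 6.08 mm)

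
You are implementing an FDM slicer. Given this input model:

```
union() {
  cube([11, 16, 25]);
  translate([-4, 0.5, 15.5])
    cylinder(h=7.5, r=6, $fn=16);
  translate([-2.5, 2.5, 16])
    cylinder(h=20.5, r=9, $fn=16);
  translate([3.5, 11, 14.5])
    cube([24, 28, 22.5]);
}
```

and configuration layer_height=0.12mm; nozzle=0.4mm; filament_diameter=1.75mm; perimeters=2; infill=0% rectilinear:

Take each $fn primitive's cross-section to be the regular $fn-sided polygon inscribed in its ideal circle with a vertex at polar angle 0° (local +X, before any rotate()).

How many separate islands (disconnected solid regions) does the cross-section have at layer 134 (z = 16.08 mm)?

1

At z = 16.08 mm: the cube is present — its section is the full 11×16 rectangle; the r=6 cylinder at (-4, 0.5) contributes a regular 16-gon of circumradius 6; the cylinder at (-2.5, 2.5): section is a regular 16-gon, circumradius r=9; the cube at (3.5, 11) (footprint 24×28) is included at this height; Combining (union): the regions partially overlap (shared area 203.46 mm²), so overlapping operands fuse into one piece — 1 connected region. Overall, the cross-section is a single solid region. Island count = 1.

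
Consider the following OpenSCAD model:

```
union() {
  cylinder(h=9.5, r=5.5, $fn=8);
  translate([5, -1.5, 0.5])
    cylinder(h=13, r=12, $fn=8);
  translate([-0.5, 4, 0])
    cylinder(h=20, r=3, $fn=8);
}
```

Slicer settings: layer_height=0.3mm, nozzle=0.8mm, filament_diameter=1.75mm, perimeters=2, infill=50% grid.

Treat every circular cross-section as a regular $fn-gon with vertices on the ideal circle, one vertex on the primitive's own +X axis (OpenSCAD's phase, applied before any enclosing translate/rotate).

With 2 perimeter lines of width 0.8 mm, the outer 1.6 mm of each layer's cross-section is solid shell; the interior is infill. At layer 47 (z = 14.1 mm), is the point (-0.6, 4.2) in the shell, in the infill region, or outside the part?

infill

At z = 14.1 mm: the cylinder is absent (z outside [0, 9.5]); the cylinder at (5, -1.5) does not reach this height (z outside [0.5, 13.5]); the r=3 cylinder at (-0.5, 4) contributes a regular 8-gon of circumradius 3; Merging all regions: only the r=3 cylinder at (-0.5, 4) is present, so the union is just that shape — 1 connected region. Overall, the cross-section is a single solid region. The nearest boundary edge runs (-0.50, 7.00)→(-2.62, 6.12); distance from the point to it = 2.55 mm. The point is inside the cross-section and 2.55 mm from the nearest boundary — more than the 1.6 mm shell width (2 × 0.8), so it's in the infill interior.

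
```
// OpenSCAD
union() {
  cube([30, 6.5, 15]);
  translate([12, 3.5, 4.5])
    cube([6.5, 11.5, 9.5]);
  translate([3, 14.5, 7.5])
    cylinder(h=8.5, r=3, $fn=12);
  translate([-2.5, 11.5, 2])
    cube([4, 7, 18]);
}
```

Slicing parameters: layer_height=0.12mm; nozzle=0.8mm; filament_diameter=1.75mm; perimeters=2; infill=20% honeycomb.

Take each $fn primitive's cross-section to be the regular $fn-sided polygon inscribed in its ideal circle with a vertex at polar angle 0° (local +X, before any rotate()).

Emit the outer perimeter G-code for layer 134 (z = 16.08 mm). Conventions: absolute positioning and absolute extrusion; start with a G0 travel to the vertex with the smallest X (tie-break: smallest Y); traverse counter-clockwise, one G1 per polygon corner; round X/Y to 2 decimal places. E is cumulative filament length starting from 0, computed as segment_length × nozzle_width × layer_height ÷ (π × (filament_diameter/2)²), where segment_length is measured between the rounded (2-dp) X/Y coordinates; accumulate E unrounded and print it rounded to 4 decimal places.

G0 X-2.50 Y11.50 Z16.08
G1 X1.50 Y11.50 E0.1596
G1 X1.50 Y18.50 E0.4390
G1 X-2.50 Y18.50 E0.5987
G1 X-2.50 Y11.50 E0.8781

At z = 16.08 mm: the cube is not intersected at this z (z outside [0, 15]); the cube at (12, 3.5) is absent (z outside [4.5, 14]); the cylinder at (3, 14.5) does not reach this height (z outside [7.5, 16]); the cube at (-2.5, 11.5) is present — its section is the full 4×7 rectangle; Merging all regions: only the 4×7 cube at (-2.5, 11.5) is present, so the union is just that shape — 1 connected region. The outline is a single polygon with 4 vertices. Extrusion per mm of travel: 0.8 × 0.12 / (π × 0.875²) = 0.039912. Accumulating E over each segment gives final E = 0.8781.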